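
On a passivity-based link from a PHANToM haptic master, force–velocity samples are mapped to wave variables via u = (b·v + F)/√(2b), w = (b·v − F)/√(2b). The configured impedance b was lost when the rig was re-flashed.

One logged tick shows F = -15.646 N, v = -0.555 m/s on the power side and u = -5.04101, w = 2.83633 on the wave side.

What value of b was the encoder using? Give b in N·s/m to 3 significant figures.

b = 7.89 N·s/m

u + w = -2.2047;  u + w = √(2b)·v, so √(2b) = -2.2047/(-0.555) = 3.9724.
b = (√(2b))²/2 = 15.7799/2 = 7.8900.
(Check via u − w = 2F/√(2b): u − w = -7.8773, 2F/√(2b) = -7.8774.)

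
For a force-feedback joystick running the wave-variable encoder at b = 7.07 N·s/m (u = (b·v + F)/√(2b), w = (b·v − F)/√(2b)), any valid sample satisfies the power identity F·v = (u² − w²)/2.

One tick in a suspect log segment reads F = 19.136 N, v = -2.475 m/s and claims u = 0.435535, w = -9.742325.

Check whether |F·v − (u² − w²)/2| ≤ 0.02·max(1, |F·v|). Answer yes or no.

yes

F·v = 19.136×(-2.475) = -47.361600 W.
(u² − w²)/2 = (0.189691 − 94.912896)/2 = -47.361603 W.
|Δ| = 0.000003;  2% of max(1, |F·v|) = 0.947232.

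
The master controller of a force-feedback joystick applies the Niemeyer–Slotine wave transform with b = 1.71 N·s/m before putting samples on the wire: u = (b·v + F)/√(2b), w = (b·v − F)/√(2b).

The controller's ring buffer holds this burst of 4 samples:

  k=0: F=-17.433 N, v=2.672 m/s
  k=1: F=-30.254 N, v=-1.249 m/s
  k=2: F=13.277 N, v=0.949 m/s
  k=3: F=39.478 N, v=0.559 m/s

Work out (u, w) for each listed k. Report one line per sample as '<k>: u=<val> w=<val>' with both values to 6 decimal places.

k=0: b·v=1.71×2.672=4.569120; √(2b)=1.849324; u=(4.569120+(-17.433))/1.849324=-6.955990, w=(4.569120−(-17.433))/1.849324=11.897384
k=1: b·v=1.71×(-1.249)=-2.135790; √(2b)=1.849324; u=(-2.135790+(-30.254))/1.849324=-17.514393, w=(-2.135790−(-30.254))/1.849324=15.204587
k=2: b·v=1.71×0.949=1.622790; √(2b)=1.849324; u=(1.622790+13.277)/1.849324=8.056884, w=(1.622790−13.277)/1.849324=-6.301875
k=3: b·v=1.71×0.559=0.955890; √(2b)=1.849324; u=(0.955890+39.478)/1.849324=21.864144, w=(0.955890−39.478)/1.849324=-20.830371

0: u=-6.955990 w=11.897384
1: u=-17.514393 w=15.204587
2: u=8.056884 w=-6.301875
3: u=21.864144 w=-20.830371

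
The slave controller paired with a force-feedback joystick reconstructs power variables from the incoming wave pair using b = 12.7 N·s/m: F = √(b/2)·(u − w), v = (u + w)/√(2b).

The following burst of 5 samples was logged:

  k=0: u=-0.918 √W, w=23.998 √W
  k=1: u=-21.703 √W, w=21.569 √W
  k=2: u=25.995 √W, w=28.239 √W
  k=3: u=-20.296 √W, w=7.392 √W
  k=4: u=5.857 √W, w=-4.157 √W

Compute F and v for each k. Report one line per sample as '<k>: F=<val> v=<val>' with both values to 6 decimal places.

k=0: u−w=-24.916000, u+w=23.080000; √(b/2)=2.519921, √(2b)=5.039841; F=2.519921×(-24.916)=-62.786343, v=23.080000/5.039841=4.579509
k=1: u−w=-43.272000, u+w=-0.134000; √(b/2)=2.519921, √(2b)=5.039841; F=2.519921×(-43.272)=-109.042006, v=-0.134000/5.039841=-0.026588
k=2: u−w=-2.244000, u+w=54.234000; √(b/2)=2.519921, √(2b)=5.039841; F=2.519921×(-2.244)=-5.654702, v=54.234000/5.039841=10.761053
k=3: u−w=-27.688000, u+w=-12.904000; √(b/2)=2.519921, √(2b)=5.039841; F=2.519921×(-27.688)=-69.771563, v=-12.904000/5.039841=-2.560398
k=4: u−w=10.014000, u+w=1.700000; √(b/2)=2.519921, √(2b)=5.039841; F=2.519921×10.014=25.234485, v=1.700000/5.039841=0.337312

0: F=-62.786343 v=4.579509
1: F=-109.042006 v=-0.026588
2: F=-5.654702 v=10.761053
3: F=-69.771563 v=-2.560398
4: F=25.234485 v=0.337312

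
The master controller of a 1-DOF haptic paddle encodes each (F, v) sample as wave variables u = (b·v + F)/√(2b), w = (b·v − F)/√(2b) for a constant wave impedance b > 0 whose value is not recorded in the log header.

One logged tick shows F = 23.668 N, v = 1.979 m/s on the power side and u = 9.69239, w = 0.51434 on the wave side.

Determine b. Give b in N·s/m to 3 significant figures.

u + w = 10.2067;  u + w = √(2b)·v, so √(2b) = 10.2067/1.979 = 5.1575.
b = (√(2b))²/2 = 26.6000/2 = 13.3000.
(Check via u − w = 2F/√(2b): u − w = 9.1780, 2F/√(2b) = 9.1781.)

b = 13.3 N·s/m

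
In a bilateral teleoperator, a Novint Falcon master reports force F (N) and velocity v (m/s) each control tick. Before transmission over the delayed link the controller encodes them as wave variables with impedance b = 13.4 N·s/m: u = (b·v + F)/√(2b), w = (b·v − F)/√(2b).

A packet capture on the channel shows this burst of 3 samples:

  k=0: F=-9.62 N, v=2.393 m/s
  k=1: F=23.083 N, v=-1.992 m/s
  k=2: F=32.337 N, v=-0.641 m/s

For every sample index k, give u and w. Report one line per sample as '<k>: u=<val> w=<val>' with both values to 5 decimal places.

0: u=4.33586 w=8.05239
1: u=-0.69729 w=-9.61503
2: u=4.58725 w=-7.90562

k=0: b·v=13.4×2.393=32.06620; √(2b)=5.17687; u=(32.06620+(-9.62))/5.17687=4.33586, w=(32.06620−(-9.62))/5.17687=8.05239
k=1: b·v=13.4×(-1.992)=-26.69280; √(2b)=5.17687; u=(-26.69280+23.083)/5.17687=-0.69729, w=(-26.69280−23.083)/5.17687=-9.61503
k=2: b·v=13.4×(-0.641)=-8.58940; √(2b)=5.17687; u=(-8.58940+32.337)/5.17687=4.58725, w=(-8.58940−32.337)/5.17687=-7.90562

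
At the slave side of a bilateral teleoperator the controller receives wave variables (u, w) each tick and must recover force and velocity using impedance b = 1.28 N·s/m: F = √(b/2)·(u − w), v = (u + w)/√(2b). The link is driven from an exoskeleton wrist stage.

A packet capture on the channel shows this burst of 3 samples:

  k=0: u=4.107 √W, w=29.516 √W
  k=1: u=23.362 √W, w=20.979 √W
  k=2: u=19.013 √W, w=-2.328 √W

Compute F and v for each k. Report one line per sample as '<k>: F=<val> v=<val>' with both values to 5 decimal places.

k=0: u−w=-25.40900, u+w=33.62300; √(b/2)=0.80000, √(2b)=1.60000; F=0.80000×(-25.409)=-20.32720, v=33.62300/1.60000=21.01437
k=1: u−w=2.38300, u+w=44.34100; √(b/2)=0.80000, √(2b)=1.60000; F=0.80000×2.383=1.90640, v=44.34100/1.60000=27.71312
k=2: u−w=21.34100, u+w=16.68500; √(b/2)=0.80000, √(2b)=1.60000; F=0.80000×21.341=17.07280, v=16.68500/1.60000=10.42813

0: F=-20.32720 v=21.01437
1: F=1.90640 v=27.71312
2: F=17.07280 v=10.42813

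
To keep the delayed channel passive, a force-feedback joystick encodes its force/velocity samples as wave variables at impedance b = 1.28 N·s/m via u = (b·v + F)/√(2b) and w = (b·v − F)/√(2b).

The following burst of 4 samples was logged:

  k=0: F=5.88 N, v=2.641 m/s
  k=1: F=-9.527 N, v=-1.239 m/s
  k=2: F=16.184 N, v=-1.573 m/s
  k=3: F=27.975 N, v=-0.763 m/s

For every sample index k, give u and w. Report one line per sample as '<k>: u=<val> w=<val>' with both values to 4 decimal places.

0: u=5.7878 w=-1.5622
1: u=-6.9456 w=4.9632
2: u=8.8566 w=-11.3734
3: u=16.8740 w=-18.0948

k=0: b·v=1.28×2.641=3.3805; √(2b)=1.6000; u=(3.3805+5.88)/1.6000=5.7878, w=(3.3805−5.88)/1.6000=-1.5622
k=1: b·v=1.28×(-1.239)=-1.5859; √(2b)=1.6000; u=(-1.5859+(-9.527))/1.6000=-6.9456, w=(-1.5859−(-9.527))/1.6000=4.9632
k=2: b·v=1.28×(-1.573)=-2.0134; √(2b)=1.6000; u=(-2.0134+16.184)/1.6000=8.8566, w=(-2.0134−16.184)/1.6000=-11.3734
k=3: b·v=1.28×(-0.763)=-0.9766; √(2b)=1.6000; u=(-0.9766+27.975)/1.6000=16.8740, w=(-0.9766−27.975)/1.6000=-18.0948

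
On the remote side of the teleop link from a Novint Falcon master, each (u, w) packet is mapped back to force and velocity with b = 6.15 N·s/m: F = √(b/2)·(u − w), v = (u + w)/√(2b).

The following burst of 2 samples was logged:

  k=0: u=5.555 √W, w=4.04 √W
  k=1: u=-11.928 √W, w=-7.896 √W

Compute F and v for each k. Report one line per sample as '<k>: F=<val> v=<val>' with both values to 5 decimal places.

k=0: u−w=1.51500, u+w=9.59500; √(b/2)=1.75357, √(2b)=3.50714; F=1.75357×1.515=2.65666, v=9.59500/3.50714=2.73585
k=1: u−w=-4.03200, u+w=-19.82400; √(b/2)=1.75357, √(2b)=3.50714; F=1.75357×(-4.032)=-7.07039, v=-19.82400/3.50714=-5.65248

0: F=2.65666 v=2.73585
1: F=-7.07039 v=-5.65248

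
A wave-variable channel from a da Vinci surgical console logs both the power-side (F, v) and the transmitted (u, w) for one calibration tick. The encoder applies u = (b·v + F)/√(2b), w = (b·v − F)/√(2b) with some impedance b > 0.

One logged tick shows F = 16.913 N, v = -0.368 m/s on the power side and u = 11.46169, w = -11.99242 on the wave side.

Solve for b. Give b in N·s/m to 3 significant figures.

b = 1.04 N·s/m

u + w = -0.5307;  u + w = √(2b)·v, so √(2b) = -0.5307/(-0.368) = 1.4422.
b = (√(2b))²/2 = 2.0799/2 = 1.0400.
(Check via u − w = 2F/√(2b): u − w = 23.4541, 2F/√(2b) = 23.4544.)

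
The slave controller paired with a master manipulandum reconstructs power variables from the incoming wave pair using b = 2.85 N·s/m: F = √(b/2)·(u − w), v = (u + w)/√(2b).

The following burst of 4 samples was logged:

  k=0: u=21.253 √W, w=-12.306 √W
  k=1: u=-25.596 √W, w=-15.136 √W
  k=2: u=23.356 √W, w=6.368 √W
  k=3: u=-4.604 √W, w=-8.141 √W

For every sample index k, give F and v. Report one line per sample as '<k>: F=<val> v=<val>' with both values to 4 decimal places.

k=0: u−w=33.5590, u+w=8.9470; √(b/2)=1.1937, √(2b)=2.3875; F=1.1937×33.559=40.0605, v=8.9470/2.3875=3.7475
k=1: u−w=-10.4600, u+w=-40.7320; √(b/2)=1.1937, √(2b)=2.3875; F=1.1937×(-10.46)=-12.4865, v=-40.7320/2.3875=-17.0608
k=2: u−w=16.9880, u+w=29.7240; √(b/2)=1.1937, √(2b)=2.3875; F=1.1937×16.988=20.2791, v=29.7240/2.3875=12.4500
k=3: u−w=3.5370, u+w=-12.7450; √(b/2)=1.1937, √(2b)=2.3875; F=1.1937×3.537=4.2222, v=-12.7450/2.3875=-5.3383

0: F=40.0605 v=3.7475
1: F=-12.4865 v=-17.0608
2: F=20.2791 v=12.4500
3: F=4.2222 v=-5.3383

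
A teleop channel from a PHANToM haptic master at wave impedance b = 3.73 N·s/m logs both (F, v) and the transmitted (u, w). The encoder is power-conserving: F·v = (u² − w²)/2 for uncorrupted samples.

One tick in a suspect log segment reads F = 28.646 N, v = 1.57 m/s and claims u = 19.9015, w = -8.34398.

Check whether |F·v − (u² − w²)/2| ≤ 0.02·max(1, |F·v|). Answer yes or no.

no

F·v = 28.646×1.57 = 44.9742 W.
(u² − w²)/2 = (396.0697 − 69.6220)/2 = 163.2239 W.
|Δ| = 118.2496;  2% of max(1, |F·v|) = 0.8995.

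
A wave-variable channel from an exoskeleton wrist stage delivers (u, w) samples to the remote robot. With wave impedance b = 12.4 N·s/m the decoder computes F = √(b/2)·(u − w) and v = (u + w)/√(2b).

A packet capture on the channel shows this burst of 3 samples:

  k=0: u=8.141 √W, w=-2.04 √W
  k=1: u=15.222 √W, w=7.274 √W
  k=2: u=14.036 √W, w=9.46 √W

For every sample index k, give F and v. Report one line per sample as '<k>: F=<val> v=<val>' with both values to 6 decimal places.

0: F=25.350486 v=1.225110
1: F=19.790360 v=4.517306
2: F=11.394148 v=4.718110

k=0: u−w=10.181000, u+w=6.101000; √(b/2)=2.489980, √(2b)=4.979960; F=2.489980×10.181=25.350486, v=6.101000/4.979960=1.225110
k=1: u−w=7.948000, u+w=22.496000; √(b/2)=2.489980, √(2b)=4.979960; F=2.489980×7.948=19.790360, v=22.496000/4.979960=4.517306
k=2: u−w=4.576000, u+w=23.496000; √(b/2)=2.489980, √(2b)=4.979960; F=2.489980×4.576=11.394148, v=23.496000/4.979960=4.718110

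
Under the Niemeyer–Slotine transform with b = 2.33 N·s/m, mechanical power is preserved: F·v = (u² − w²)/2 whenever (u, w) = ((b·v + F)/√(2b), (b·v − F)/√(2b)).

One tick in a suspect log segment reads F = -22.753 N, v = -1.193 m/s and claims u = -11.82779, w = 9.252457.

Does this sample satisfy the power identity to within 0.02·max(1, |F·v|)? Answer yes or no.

F·v = (-22.753)×(-1.193) = 27.144329 W.
(u² − w²)/2 = (139.896616 − 85.607961)/2 = 27.144328 W.
|Δ| = 0.000001;  2% of max(1, |F·v|) = 0.542887.

yes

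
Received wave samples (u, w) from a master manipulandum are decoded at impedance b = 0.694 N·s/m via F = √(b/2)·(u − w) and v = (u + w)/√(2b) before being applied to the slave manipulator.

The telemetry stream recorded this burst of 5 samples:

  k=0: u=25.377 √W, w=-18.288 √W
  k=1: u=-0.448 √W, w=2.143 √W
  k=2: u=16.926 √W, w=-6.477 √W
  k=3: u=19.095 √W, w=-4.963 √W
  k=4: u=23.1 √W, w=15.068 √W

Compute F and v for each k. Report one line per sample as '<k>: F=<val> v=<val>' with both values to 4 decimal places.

k=0: u−w=43.6650, u+w=7.0890; √(b/2)=0.5891, √(2b)=1.1781; F=0.5891×43.665=25.7216, v=7.0890/1.1781=6.0171
k=1: u−w=-2.5910, u+w=1.6950; √(b/2)=0.5891, √(2b)=1.1781; F=0.5891×(-2.591)=-1.5263, v=1.6950/1.1781=1.4387
k=2: u−w=23.4030, u+w=10.4490; √(b/2)=0.5891, √(2b)=1.1781; F=0.5891×23.403=13.7859, v=10.4490/1.1781=8.8691
k=3: u−w=24.0580, u+w=14.1320; √(b/2)=0.5891, √(2b)=1.1781; F=0.5891×24.058=14.1718, v=14.1320/1.1781=11.9952
k=4: u−w=8.0320, u+w=38.1680; √(b/2)=0.5891, √(2b)=1.1781; F=0.5891×8.032=4.7314, v=38.1680/1.1781=32.3970

0: F=25.7216 v=6.0171
1: F=-1.5263 v=1.4387
2: F=13.7859 v=8.8691
3: F=14.1718 v=11.9952
4: F=4.7314 v=32.3970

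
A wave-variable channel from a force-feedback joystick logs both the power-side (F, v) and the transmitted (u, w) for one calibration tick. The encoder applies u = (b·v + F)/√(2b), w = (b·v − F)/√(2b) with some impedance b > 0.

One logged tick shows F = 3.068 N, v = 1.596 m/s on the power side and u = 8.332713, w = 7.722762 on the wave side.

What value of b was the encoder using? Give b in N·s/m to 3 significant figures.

b = 50.6 N·s/m

u + w = 16.055475;  u + w = √(2b)·v, so √(2b) = 16.055475/1.596 = 10.059821.
b = (√(2b))²/2 = 101.200007/2 = 50.600004.
(Check via u − w = 2F/√(2b): u − w = 0.609951, 2F/√(2b) = 0.609951.)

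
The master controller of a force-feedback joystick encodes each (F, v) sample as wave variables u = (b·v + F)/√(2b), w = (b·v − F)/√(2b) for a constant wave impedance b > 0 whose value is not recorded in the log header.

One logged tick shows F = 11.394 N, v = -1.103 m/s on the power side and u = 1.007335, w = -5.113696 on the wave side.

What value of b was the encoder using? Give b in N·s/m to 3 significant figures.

b = 6.93 N·s/m

u + w = -4.106361;  u + w = √(2b)·v, so √(2b) = -4.106361/(-1.103) = 3.722902.
b = (√(2b))²/2 = 13.860000/2 = 6.930000.
(Check via u − w = 2F/√(2b): u − w = 6.121031, 2F/√(2b) = 6.121031.)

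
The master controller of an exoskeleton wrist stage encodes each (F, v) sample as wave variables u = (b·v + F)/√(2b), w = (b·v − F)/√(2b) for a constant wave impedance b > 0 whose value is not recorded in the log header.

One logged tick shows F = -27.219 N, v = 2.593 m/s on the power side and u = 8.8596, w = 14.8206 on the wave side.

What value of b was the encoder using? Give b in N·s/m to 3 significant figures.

b = 41.7 N·s/m

u + w = 23.6802;  u + w = √(2b)·v, so √(2b) = 23.6802/2.593 = 9.1324.
b = (√(2b))²/2 = 83.3999/2 = 41.7000.
(Check via u − w = 2F/√(2b): u − w = -5.9610, 2F/√(2b) = -5.9610.)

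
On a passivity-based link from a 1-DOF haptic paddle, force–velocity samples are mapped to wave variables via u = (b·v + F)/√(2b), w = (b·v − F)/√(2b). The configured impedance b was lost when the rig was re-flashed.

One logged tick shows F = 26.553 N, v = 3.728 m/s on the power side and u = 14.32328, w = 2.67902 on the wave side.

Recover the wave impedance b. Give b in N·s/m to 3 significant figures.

u + w = 17.00230;  u + w = √(2b)·v, so √(2b) = 17.00230/3.728 = 4.56070.
b = (√(2b))²/2 = 20.80001/2 = 10.40000.
(Check via u − w = 2F/√(2b): u − w = 11.64426, 2F/√(2b) = 11.64426.)

b = 10.4 N·s/m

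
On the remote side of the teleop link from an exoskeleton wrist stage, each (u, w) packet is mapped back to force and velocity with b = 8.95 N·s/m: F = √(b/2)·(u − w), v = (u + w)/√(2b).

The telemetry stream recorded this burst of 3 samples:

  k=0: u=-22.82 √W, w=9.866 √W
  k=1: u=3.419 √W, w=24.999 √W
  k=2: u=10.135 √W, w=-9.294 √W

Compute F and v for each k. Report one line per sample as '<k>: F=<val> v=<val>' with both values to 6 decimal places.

0: F=-69.144604 v=-3.061804
1: F=-45.650755 v=6.716871
2: F=41.100487 v=0.198779

k=0: u−w=-32.686000, u+w=-12.954000; √(b/2)=2.115420, √(2b)=4.230839; F=2.115420×(-32.686)=-69.144604, v=-12.954000/4.230839=-3.061804
k=1: u−w=-21.580000, u+w=28.418000; √(b/2)=2.115420, √(2b)=4.230839; F=2.115420×(-21.58)=-45.650755, v=28.418000/4.230839=6.716871
k=2: u−w=19.429000, u+w=0.841000; √(b/2)=2.115420, √(2b)=4.230839; F=2.115420×19.429=41.100487, v=0.841000/4.230839=0.198779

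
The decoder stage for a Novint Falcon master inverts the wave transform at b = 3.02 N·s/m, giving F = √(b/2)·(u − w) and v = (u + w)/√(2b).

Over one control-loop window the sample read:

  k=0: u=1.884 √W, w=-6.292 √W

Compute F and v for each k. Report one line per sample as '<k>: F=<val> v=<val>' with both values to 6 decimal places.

0: F=10.046837 v=-1.793590

k=0: u−w=8.176000, u+w=-4.408000; √(b/2)=1.228821, √(2b)=2.457641; F=1.228821×8.176=10.046837, v=-4.408000/2.457641=-1.793590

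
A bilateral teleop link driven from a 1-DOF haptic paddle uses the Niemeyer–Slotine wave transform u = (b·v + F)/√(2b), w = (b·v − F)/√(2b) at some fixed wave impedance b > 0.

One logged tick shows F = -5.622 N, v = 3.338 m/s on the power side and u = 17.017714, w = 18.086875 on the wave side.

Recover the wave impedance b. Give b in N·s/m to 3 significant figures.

b = 55.3 N·s/m

u + w = 35.104589;  u + w = √(2b)·v, so √(2b) = 35.104589/3.338 = 10.516653.
b = (√(2b))²/2 = 110.599998/2 = 55.299999.
(Check via u − w = 2F/√(2b): u − w = -1.069161, 2F/√(2b) = -1.069161.)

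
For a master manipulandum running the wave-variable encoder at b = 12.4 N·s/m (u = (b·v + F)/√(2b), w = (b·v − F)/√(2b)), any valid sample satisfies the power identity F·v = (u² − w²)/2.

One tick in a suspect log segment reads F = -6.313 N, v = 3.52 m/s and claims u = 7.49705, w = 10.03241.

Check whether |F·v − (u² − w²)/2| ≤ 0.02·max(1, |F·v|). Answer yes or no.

yes

F·v = (-6.313)×3.52 = -22.22176 W.
(u² − w²)/2 = (56.20576 − 100.64925)/2 = -22.22175 W.
|Δ| = 0.00001;  2% of max(1, |F·v|) = 0.44444.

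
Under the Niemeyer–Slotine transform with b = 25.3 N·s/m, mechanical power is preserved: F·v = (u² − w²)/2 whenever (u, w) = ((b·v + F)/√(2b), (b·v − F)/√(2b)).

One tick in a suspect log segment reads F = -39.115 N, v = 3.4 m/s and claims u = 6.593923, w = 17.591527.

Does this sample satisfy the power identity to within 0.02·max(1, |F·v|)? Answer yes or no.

yes

F·v = (-39.115)×3.4 = -132.991000 W.
(u² − w²)/2 = (43.479821 − 309.461822)/2 = -132.991001 W.
|Δ| = 0.000001;  2% of max(1, |F·v|) = 2.659820.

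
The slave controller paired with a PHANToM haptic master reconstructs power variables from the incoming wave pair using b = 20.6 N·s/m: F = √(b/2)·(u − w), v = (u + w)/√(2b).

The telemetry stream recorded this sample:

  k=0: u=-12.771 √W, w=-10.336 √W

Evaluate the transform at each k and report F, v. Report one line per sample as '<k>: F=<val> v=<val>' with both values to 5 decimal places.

0: F=-7.81479 v=-3.59994

k=0: u−w=-2.43500, u+w=-23.10700; √(b/2)=3.20936, √(2b)=6.41872; F=3.20936×(-2.435)=-7.81479, v=-23.10700/6.41872=-3.59994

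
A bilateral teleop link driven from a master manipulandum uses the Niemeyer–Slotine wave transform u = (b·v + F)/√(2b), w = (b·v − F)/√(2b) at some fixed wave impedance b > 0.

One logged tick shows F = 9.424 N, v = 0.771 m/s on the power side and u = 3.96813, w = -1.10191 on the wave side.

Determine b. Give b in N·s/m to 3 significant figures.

u + w = 2.86622;  u + w = √(2b)·v, so √(2b) = 2.86622/0.771 = 3.71754.
b = (√(2b))²/2 = 13.82007/2 = 6.91004.
(Check via u − w = 2F/√(2b): u − w = 5.07004, 2F/√(2b) = 5.07003.)

b = 6.91 N·s/m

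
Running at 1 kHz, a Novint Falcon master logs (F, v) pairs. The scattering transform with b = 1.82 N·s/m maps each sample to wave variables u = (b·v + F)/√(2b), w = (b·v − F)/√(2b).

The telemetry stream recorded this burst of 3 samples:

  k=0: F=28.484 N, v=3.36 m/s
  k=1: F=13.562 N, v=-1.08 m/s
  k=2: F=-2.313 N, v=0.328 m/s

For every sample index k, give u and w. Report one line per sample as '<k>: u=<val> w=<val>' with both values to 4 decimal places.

0: u=18.1349 w=-11.7244
1: u=6.0782 w=-8.1387
2: u=-0.8994 w=1.5252

k=0: b·v=1.82×3.36=6.1152; √(2b)=1.9079; u=(6.1152+28.484)/1.9079=18.1349, w=(6.1152−28.484)/1.9079=-11.7244
k=1: b·v=1.82×(-1.08)=-1.9656; √(2b)=1.9079; u=(-1.9656+13.562)/1.9079=6.0782, w=(-1.9656−13.562)/1.9079=-8.1387
k=2: b·v=1.82×0.328=0.5970; √(2b)=1.9079; u=(0.5970+(-2.313))/1.9079=-0.8994, w=(0.5970−(-2.313))/1.9079=1.5252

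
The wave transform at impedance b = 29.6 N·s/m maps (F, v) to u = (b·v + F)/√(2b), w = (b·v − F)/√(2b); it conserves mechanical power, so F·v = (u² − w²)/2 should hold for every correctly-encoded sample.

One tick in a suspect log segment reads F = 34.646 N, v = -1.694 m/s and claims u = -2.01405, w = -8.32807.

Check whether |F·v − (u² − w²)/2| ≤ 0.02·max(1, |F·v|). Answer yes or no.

F·v = 34.646×(-1.694) = -58.6903 W.
(u² − w²)/2 = (4.0564 − 69.3567)/2 = -32.6502 W.
|Δ| = 26.0401;  2% of max(1, |F·v|) = 1.1738.

no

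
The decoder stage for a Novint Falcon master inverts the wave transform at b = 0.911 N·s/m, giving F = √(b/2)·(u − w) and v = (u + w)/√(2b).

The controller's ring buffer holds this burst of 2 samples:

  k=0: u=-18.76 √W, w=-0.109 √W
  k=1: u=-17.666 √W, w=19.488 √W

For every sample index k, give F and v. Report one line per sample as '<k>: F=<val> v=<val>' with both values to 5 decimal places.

0: F=-12.58770 v=-13.97895
1: F=-25.07551 v=1.34981

k=0: u−w=-18.65100, u+w=-18.86900; √(b/2)=0.67491, √(2b)=1.34981; F=0.67491×(-18.651)=-12.58770, v=-18.86900/1.34981=-13.97895
k=1: u−w=-37.15400, u+w=1.82200; √(b/2)=0.67491, √(2b)=1.34981; F=0.67491×(-37.154)=-25.07551, v=1.82200/1.34981=1.34981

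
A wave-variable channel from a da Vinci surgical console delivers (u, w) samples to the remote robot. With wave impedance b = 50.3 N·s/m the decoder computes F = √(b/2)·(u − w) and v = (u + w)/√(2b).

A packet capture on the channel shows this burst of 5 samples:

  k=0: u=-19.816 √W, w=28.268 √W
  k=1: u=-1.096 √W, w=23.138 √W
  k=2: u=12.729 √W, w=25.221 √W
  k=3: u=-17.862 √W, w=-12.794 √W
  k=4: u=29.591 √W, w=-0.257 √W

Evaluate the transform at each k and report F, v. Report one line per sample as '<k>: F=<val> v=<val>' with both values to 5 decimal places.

k=0: u−w=-48.08400, u+w=8.45200; √(b/2)=5.01498, √(2b)=10.02996; F=5.01498×(-48.084)=-241.14018, v=8.45200/10.02996=0.84268
k=1: u−w=-24.23400, u+w=22.04200; √(b/2)=5.01498, √(2b)=10.02996; F=5.01498×(-24.234)=-121.53297, v=22.04200/10.02996=2.19762
k=2: u−w=-12.49200, u+w=37.95000; √(b/2)=5.01498, √(2b)=10.02996; F=5.01498×(-12.492)=-62.64710, v=37.95000/10.02996=3.78367
k=3: u−w=-5.06800, u+w=-30.65600; √(b/2)=5.01498, √(2b)=10.02996; F=5.01498×(-5.068)=-25.41591, v=-30.65600/10.02996=-3.05644
k=4: u−w=29.84800, u+w=29.33400; √(b/2)=5.01498, √(2b)=10.02996; F=5.01498×29.848=149.68705, v=29.33400/10.02996=2.92464

0: F=-241.14018 v=0.84268
1: F=-121.53297 v=2.19762
2: F=-62.64710 v=3.78367
3: F=-25.41591 v=-3.05644
4: F=149.68705 v=2.92464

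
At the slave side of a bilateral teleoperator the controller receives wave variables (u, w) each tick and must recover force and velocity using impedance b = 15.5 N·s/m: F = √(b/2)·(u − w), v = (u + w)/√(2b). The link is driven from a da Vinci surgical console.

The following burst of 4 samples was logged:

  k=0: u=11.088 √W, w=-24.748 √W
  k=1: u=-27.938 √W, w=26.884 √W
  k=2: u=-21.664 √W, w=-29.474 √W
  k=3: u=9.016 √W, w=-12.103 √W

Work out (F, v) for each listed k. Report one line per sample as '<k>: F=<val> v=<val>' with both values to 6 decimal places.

0: F=99.763202 v=-2.453408
1: F=-152.617989 v=-0.189304
2: F=21.742120 v=-9.184656
3: F=58.792808 v=-0.554442

k=0: u−w=35.836000, u+w=-13.660000; √(b/2)=2.783882, √(2b)=5.567764; F=2.783882×35.836=99.763202, v=-13.660000/5.567764=-2.453408
k=1: u−w=-54.822000, u+w=-1.054000; √(b/2)=2.783882, √(2b)=5.567764; F=2.783882×(-54.822)=-152.617989, v=-1.054000/5.567764=-0.189304
k=2: u−w=7.810000, u+w=-51.138000; √(b/2)=2.783882, √(2b)=5.567764; F=2.783882×7.81=21.742120, v=-51.138000/5.567764=-9.184656
k=3: u−w=21.119000, u+w=-3.087000; √(b/2)=2.783882, √(2b)=5.567764; F=2.783882×21.119=58.792808, v=-3.087000/5.567764=-0.554442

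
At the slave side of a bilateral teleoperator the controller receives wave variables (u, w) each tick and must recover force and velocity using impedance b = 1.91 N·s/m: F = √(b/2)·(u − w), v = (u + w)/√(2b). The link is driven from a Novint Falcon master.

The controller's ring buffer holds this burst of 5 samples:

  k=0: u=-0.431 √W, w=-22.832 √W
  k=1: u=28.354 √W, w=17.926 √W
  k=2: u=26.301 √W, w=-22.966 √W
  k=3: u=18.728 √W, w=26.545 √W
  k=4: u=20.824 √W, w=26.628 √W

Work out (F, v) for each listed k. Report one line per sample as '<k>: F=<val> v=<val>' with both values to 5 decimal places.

0: F=21.89118 v=-11.90239
1: F=10.19067 v=23.67891
2: F=48.14573 v=1.70633
3: F=-7.63909 v=23.16368
4: F=-5.67191 v=24.27856

k=0: u−w=22.40100, u+w=-23.26300; √(b/2)=0.97724, √(2b)=1.95448; F=0.97724×22.401=21.89118, v=-23.26300/1.95448=-11.90239
k=1: u−w=10.42800, u+w=46.28000; √(b/2)=0.97724, √(2b)=1.95448; F=0.97724×10.428=10.19067, v=46.28000/1.95448=23.67891
k=2: u−w=49.26700, u+w=3.33500; √(b/2)=0.97724, √(2b)=1.95448; F=0.97724×49.267=48.14573, v=3.33500/1.95448=1.70633
k=3: u−w=-7.81700, u+w=45.27300; √(b/2)=0.97724, √(2b)=1.95448; F=0.97724×(-7.817)=-7.63909, v=45.27300/1.95448=23.16368
k=4: u−w=-5.80400, u+w=47.45200; √(b/2)=0.97724, √(2b)=1.95448; F=0.97724×(-5.804)=-5.67191, v=47.45200/1.95448=24.27856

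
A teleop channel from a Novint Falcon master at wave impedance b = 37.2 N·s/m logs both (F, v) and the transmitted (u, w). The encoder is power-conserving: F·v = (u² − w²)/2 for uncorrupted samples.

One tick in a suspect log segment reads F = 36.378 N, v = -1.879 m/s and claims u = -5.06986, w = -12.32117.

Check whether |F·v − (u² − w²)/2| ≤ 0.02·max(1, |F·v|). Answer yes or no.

F·v = 36.378×(-1.879) = -68.35426 W.
(u² − w²)/2 = (25.70348 − 151.81123)/2 = -63.05387 W.
|Δ| = 5.30039;  2% of max(1, |F·v|) = 1.36709.

no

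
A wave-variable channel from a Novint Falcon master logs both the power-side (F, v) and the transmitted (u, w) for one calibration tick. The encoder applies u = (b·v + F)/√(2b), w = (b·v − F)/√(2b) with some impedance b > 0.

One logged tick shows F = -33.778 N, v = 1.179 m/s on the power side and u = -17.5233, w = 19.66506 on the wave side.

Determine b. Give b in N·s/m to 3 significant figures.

u + w = 2.1418;  u + w = √(2b)·v, so √(2b) = 2.1418/1.179 = 1.8166.
b = (√(2b))²/2 = 3.3000/2 = 1.6500.
(Check via u − w = 2F/√(2b): u − w = -37.1884, 2F/√(2b) = -37.1884.)

b = 1.65 N·s/m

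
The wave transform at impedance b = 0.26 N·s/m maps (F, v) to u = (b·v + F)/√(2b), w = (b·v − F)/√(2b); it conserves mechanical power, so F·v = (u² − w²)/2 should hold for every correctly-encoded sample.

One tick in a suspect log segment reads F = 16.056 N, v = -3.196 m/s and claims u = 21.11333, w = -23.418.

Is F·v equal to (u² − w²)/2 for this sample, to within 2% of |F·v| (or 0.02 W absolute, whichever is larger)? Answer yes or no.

F·v = 16.056×(-3.196) = -51.31498 W.
(u² − w²)/2 = (445.77270 − 548.40272)/2 = -51.31501 W.
|Δ| = 0.00003;  2% of max(1, |F·v|) = 1.02630.

yes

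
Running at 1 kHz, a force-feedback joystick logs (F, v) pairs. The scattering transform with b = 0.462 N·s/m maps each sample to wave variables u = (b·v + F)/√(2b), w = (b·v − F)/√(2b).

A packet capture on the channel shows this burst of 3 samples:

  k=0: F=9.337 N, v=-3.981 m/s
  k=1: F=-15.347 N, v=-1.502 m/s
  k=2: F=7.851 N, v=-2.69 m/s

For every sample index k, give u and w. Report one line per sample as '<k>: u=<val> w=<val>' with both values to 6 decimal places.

0: u=7.800036 w=-11.626769
1: u=-16.687581 w=15.243785
2: u=6.874617 w=-9.460377

k=0: b·v=0.462×(-3.981)=-1.839222; √(2b)=0.961249; u=(-1.839222+9.337)/0.961249=7.800036, w=(-1.839222−9.337)/0.961249=-11.626769
k=1: b·v=0.462×(-1.502)=-0.693924; √(2b)=0.961249; u=(-0.693924+(-15.347))/0.961249=-16.687581, w=(-0.693924−(-15.347))/0.961249=15.243785
k=2: b·v=0.462×(-2.69)=-1.242780; √(2b)=0.961249; u=(-1.242780+7.851)/0.961249=6.874617, w=(-1.242780−7.851)/0.961249=-9.460377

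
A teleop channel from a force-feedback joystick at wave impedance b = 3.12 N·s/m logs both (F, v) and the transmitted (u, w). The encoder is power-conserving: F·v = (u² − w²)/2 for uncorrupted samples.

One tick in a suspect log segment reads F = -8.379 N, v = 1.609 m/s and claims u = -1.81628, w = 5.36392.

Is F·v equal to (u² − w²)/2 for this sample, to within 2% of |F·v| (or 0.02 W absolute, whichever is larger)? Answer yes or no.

F·v = (-8.379)×1.609 = -13.48181 W.
(u² − w²)/2 = (3.29887 − 28.77164)/2 = -12.73638 W.
|Δ| = 0.74543;  2% of max(1, |F·v|) = 0.26964.

no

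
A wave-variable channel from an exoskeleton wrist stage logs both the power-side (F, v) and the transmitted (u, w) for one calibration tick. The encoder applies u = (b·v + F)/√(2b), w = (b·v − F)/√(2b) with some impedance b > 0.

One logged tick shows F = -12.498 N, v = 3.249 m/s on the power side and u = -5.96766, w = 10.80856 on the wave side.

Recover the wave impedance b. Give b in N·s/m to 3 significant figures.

b = 1.11 N·s/m

u + w = 4.84090;  u + w = √(2b)·v, so √(2b) = 4.84090/3.249 = 1.48997.
b = (√(2b))²/2 = 2.22000/2 = 1.11000.
(Check via u − w = 2F/√(2b): u − w = -16.77622, 2F/√(2b) = -16.77622.)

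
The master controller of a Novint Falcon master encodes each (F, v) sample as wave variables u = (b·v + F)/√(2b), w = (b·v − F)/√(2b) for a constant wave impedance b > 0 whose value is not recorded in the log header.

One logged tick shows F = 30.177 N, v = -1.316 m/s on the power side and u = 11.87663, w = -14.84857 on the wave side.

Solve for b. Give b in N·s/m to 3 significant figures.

u + w = -2.9719;  u + w = √(2b)·v, so √(2b) = -2.9719/(-1.316) = 2.2583.
b = (√(2b))²/2 = 5.1000/2 = 2.5500.
(Check via u − w = 2F/√(2b): u − w = 26.7252, 2F/√(2b) = 26.7253.)

b = 2.55 N·s/m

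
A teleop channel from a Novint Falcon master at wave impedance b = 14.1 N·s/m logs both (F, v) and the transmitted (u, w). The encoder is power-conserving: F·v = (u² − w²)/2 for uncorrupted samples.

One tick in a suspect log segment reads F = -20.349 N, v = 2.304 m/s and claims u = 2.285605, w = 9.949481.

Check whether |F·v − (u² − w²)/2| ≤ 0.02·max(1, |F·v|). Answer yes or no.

F·v = (-20.349)×2.304 = -46.884096 W.
(u² − w²)/2 = (5.223990 − 98.992172)/2 = -46.884091 W.
|Δ| = 0.000005;  2% of max(1, |F·v|) = 0.937682.

yes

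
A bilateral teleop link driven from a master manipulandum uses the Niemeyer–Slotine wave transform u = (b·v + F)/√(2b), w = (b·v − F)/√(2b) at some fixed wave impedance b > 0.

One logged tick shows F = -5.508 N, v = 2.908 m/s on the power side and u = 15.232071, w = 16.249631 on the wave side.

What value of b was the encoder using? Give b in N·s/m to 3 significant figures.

u + w = 31.481702;  u + w = √(2b)·v, so √(2b) = 31.481702/2.908 = 10.825895.
b = (√(2b))²/2 = 117.199998/2 = 58.599999.
(Check via u − w = 2F/√(2b): u − w = -1.017560, 2F/√(2b) = -1.017560.)

b = 58.6 N·s/m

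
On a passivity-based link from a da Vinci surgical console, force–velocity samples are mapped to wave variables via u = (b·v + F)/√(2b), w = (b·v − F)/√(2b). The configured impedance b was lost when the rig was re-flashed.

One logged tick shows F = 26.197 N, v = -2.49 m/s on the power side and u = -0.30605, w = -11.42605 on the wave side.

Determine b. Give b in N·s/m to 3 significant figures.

u + w = -11.7321;  u + w = √(2b)·v, so √(2b) = -11.7321/(-2.49) = 4.7117.
b = (√(2b))²/2 = 22.2000/2 = 11.1000.
(Check via u − w = 2F/√(2b): u − w = 11.1200, 2F/√(2b) = 11.1200.)

b = 11.1 N·s/m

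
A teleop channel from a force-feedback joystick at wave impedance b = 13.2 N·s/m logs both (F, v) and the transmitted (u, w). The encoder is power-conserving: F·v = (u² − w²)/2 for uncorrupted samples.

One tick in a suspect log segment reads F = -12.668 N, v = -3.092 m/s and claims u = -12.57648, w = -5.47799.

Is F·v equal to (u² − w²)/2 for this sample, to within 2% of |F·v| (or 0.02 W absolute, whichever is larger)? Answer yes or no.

no

F·v = (-12.668)×(-3.092) = 39.16946 W.
(u² − w²)/2 = (158.16785 − 30.00837)/2 = 64.07974 W.
|Δ| = 24.91028;  2% of max(1, |F·v|) = 0.78339.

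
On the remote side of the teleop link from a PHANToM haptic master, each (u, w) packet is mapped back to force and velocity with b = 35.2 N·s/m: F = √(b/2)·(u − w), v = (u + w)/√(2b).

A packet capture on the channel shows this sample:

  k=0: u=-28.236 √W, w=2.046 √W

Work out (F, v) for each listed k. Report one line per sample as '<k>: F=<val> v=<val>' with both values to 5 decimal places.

0: F=-127.04012 v=-3.12140

k=0: u−w=-30.28200, u+w=-26.19000; √(b/2)=4.19524, √(2b)=8.39047; F=4.19524×(-30.282)=-127.04012, v=-26.19000/8.39047=-3.12140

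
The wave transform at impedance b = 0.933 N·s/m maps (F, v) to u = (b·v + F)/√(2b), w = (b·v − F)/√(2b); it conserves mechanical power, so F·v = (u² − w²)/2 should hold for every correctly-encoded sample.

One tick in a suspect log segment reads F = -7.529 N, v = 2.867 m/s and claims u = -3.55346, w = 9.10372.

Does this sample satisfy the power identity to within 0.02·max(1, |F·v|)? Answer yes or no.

F·v = (-7.529)×2.867 = -21.58564 W.
(u² − w²)/2 = (12.62708 − 82.87772)/2 = -35.12532 W.
|Δ| = 13.53968;  2% of max(1, |F·v|) = 0.43171.

no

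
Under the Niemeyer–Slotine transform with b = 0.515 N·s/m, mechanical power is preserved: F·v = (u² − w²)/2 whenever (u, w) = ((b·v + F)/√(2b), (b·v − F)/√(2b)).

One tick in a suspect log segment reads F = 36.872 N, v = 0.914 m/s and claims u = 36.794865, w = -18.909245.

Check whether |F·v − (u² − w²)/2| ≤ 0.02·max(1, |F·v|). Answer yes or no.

F·v = 36.872×0.914 = 33.701008 W.
(u² − w²)/2 = (1353.862090 − 357.559546)/2 = 498.151272 W.
|Δ| = 464.450264;  2% of max(1, |F·v|) = 0.674020.

no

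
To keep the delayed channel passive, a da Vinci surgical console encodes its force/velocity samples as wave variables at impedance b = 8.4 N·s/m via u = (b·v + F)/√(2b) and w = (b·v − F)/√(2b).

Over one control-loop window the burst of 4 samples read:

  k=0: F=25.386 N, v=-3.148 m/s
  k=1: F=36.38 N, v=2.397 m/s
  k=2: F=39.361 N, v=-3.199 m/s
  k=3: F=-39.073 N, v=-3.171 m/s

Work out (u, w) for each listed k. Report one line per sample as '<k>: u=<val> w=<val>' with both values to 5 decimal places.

k=0: b·v=8.4×(-3.148)=-26.44320; √(2b)=4.09878; u=(-26.44320+25.386)/4.09878=-0.25793, w=(-26.44320−25.386)/4.09878=-12.64503
k=1: b·v=8.4×2.397=20.13480; √(2b)=4.09878; u=(20.13480+36.38)/4.09878=13.78820, w=(20.13480−36.38)/4.09878=-3.96342
k=2: b·v=8.4×(-3.199)=-26.87160; √(2b)=4.09878; u=(-26.87160+39.361)/4.09878=3.04710, w=(-26.87160−39.361)/4.09878=-16.15910
k=3: b·v=8.4×(-3.171)=-26.63640; √(2b)=4.09878; u=(-26.63640+(-39.073))/4.09878=-16.03145, w=(-26.63640−(-39.073))/4.09878=3.03422

0: u=-0.25793 w=-12.64503
1: u=13.78820 w=-3.96342
2: u=3.04710 w=-16.15910
3: u=-16.03145 w=3.03422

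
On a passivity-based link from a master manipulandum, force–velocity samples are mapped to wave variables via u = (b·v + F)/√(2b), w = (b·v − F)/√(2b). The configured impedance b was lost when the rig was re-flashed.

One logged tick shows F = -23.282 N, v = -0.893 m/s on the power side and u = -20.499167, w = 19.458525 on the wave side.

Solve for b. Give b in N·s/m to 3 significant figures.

b = 0.679 N·s/m

u + w = -1.040642;  u + w = √(2b)·v, so √(2b) = -1.040642/(-0.893) = 1.165333.
b = (√(2b))²/2 = 1.358000/2 = 0.679000.
(Check via u − w = 2F/√(2b): u − w = -39.957692, 2F/√(2b) = -39.957692.)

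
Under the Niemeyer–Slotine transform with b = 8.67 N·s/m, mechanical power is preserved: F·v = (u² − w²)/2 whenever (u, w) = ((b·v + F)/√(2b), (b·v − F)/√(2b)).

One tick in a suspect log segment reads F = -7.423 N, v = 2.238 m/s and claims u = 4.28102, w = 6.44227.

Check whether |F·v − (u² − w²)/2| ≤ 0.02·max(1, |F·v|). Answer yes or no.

F·v = (-7.423)×2.238 = -16.6127 W.
(u² − w²)/2 = (18.3271 − 41.5028)/2 = -11.5879 W.
|Δ| = 5.0248;  2% of max(1, |F·v|) = 0.3323.

no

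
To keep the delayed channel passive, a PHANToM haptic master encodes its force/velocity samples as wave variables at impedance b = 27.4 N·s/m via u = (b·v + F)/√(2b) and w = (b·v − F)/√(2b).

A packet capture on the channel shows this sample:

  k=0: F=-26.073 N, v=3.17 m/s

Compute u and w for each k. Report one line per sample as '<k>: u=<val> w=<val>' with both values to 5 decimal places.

0: u=8.21119 w=15.25538

k=0: b·v=27.4×3.17=86.85800; √(2b)=7.40270; u=(86.85800+(-26.073))/7.40270=8.21119, w=(86.85800−(-26.073))/7.40270=15.25538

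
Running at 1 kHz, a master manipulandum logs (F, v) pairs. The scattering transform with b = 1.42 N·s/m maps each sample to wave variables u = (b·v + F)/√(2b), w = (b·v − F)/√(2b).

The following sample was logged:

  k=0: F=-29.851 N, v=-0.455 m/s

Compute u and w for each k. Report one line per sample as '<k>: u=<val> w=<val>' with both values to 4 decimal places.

0: u=-18.0967 w=17.3299

k=0: b·v=1.42×(-0.455)=-0.6461; √(2b)=1.6852; u=(-0.6461+(-29.851))/1.6852=-18.0967, w=(-0.6461−(-29.851))/1.6852=17.3299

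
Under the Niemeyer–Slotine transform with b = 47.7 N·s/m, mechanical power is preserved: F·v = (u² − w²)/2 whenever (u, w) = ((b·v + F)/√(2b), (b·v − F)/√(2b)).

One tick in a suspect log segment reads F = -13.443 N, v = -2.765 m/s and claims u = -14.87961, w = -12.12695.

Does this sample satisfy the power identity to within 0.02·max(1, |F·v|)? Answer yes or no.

F·v = (-13.443)×(-2.765) = 37.16990 W.
(u² − w²)/2 = (221.40279 − 147.06292)/2 = 37.16994 W.
|Δ| = 0.00004;  2% of max(1, |F·v|) = 0.74340.

yes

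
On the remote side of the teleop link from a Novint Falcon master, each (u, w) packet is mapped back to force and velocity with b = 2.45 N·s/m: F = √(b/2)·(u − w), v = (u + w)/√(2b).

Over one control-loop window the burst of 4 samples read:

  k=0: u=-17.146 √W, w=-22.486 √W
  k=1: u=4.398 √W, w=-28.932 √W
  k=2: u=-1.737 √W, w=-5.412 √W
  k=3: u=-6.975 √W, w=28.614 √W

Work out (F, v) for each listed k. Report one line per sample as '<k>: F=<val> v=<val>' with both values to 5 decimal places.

0: F=5.91030 v=-17.90391
1: F=36.88955 v=-11.08333
2: F=4.06748 v=-3.22959
3: F=-39.38980 v=9.77550

k=0: u−w=5.34000, u+w=-39.63200; √(b/2)=1.10680, √(2b)=2.21359; F=1.10680×5.34=5.91030, v=-39.63200/2.21359=-17.90391
k=1: u−w=33.33000, u+w=-24.53400; √(b/2)=1.10680, √(2b)=2.21359; F=1.10680×33.33=36.88955, v=-24.53400/2.21359=-11.08333
k=2: u−w=3.67500, u+w=-7.14900; √(b/2)=1.10680, √(2b)=2.21359; F=1.10680×3.675=4.06748, v=-7.14900/2.21359=-3.22959
k=3: u−w=-35.58900, u+w=21.63900; √(b/2)=1.10680, √(2b)=2.21359; F=1.10680×(-35.589)=-39.38980, v=21.63900/2.21359=9.77550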